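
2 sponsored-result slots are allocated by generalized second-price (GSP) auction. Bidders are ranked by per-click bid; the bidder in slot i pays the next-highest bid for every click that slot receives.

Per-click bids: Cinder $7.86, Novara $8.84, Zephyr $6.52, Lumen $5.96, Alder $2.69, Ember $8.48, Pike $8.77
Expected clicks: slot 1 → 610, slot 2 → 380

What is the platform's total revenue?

Sorting advertisers: $8.84 (Novara) > $8.77 (Pike) > $8.48 (Ember) > …
Slot 1: Novara pays $8.77 × 610 = $5349.70
Slot 2: Pike pays $8.48 × 380 = $3222.40
Total = $8572.10

Total revenue: $8572.10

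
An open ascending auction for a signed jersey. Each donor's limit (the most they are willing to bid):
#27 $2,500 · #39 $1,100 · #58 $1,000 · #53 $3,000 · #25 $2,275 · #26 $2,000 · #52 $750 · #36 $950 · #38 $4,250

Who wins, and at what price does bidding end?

Limits ranked: 4,250 (#38) > 3,000 (#53) > 2,500 (#27) > 2,275 (#25) > 2,000 (#26) > 1,100 (#39) > …
Once the price passes $3,000, only #38 is left; the hammer falls at #53's limit of $3,000.

#38 wins at $3,000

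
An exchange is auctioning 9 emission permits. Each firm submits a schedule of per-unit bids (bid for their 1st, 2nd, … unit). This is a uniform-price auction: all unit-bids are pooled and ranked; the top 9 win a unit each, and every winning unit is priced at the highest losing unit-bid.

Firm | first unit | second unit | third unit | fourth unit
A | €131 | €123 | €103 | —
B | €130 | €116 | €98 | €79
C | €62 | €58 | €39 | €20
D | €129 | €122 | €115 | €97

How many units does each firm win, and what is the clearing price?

A 3, B 3, D 3; clearing price €97

All unit-bids, highest first — top 9: 131 (A-1), 130 (B-1), 129 (D-1), 123 (A-2), 122 (D-2), 116 (B-2), 115 (D-3), 103 (A-3), 98 (B-3)
Highest rejected unit-bid = €97.
Allocation: A 3, B 3, D 3.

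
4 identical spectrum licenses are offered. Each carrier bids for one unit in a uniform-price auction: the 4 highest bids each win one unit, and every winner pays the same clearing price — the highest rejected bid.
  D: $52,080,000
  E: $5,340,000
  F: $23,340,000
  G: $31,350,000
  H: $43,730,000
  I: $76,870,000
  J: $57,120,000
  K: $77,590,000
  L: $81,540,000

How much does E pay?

Ordering the bids: 81,540,000 (L), 77,590,000 (K), 76,870,000 (I), 57,120,000 (J), 52,080,000 (D), 43,730,000 (H), …
Winners (4 units): L, K, I, J.
Clearing price = highest rejected bid = $52,080,000.
E does not win → pays $0.

E pays $0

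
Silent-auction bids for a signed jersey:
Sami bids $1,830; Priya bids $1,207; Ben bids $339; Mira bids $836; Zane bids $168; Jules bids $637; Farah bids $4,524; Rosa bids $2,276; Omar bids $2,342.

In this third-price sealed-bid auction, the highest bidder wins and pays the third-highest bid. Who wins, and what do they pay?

Rule: the highest bidder wins and pays the third-highest bid.
Bids in order: 4,524 (Farah) > 2,342 (Omar) > 2,276 (Rosa) > 1,830 (Sami) > 1,207 (Priya) > 836 (Mira) > …
Farah is highest; pays the third-highest bid, $2,276.

Farah pays $2,276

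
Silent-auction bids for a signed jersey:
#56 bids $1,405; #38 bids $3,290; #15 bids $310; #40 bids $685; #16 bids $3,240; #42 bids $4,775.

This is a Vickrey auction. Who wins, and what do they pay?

Sorting bids: 4,775 (#42) > 3,290 (#38) > 3,240 (#16) > 1,405 (#56) > 685 (#40) > 310 (#15)
#42 is highest; pays the second-highest bid, $3,290.

#42 pays $3,290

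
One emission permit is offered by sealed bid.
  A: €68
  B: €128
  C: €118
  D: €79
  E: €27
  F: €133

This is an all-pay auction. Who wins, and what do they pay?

F pays €133

All-pay auction: the highest bidder wins the item, but every bidder pays their own bid.
Bids ranked: 133 (F) > 128 (B) > 118 (C) > 79 (D) > 68 (A) > 27 (E)
F is highest and takes the item; every bidder forfeits their bid.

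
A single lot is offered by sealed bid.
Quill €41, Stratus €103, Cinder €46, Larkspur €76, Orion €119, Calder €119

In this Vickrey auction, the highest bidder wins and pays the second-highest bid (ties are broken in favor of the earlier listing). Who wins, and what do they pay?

Rule: the highest bidder wins and pays the second-highest bid.
Bids in order: 119 (Orion) > 119 (Calder) > 103 (Stratus) > 76 (Larkspur) > 46 (Cinder) > 41 (Quill)
Orion and Calder tie at €119; tie-break gives it to Orion.
Orion is highest; pays the second-highest bid, €119.

Orion pays €119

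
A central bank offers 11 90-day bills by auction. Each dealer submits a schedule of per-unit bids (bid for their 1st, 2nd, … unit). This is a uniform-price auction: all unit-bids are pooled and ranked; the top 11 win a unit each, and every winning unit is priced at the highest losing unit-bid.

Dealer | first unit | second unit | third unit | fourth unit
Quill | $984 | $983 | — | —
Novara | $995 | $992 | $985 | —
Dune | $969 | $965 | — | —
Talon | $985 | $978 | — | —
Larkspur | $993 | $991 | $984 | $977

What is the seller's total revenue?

Total revenue: $10,659

Merging the schedules and taking the best 11: 995 (Novara-1), 993 (Larkspur-1), 992 (Novara-2), 991 (Larkspur-2), 985 (Novara-3), 985 (Talon-1), 984 (Quill-1), 984 (Larkspur-3), 983 (Quill-2), 978 (Talon-2), 977 (Larkspur-4)
The (k+1)-th unit-bid is $969.
Allocation: Larkspur 4, Novara 3, Quill 2, Talon 2. Every unit priced at $969.
Revenue = 11 × 969 = $10,659.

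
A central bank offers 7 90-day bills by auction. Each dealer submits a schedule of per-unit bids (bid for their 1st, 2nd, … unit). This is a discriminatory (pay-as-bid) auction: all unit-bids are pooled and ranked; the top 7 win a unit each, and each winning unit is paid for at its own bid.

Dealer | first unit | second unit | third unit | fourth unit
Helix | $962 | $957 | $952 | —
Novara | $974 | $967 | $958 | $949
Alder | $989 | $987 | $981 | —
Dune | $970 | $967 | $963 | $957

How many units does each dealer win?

Alder 3, Dune 2, Novara 2

Pooled unit-bids ranked (top 7): 989 (Alder-1), 987 (Alder-2), 981 (Alder-3), 974 (Novara-1), 970 (Dune-1), 967 (Novara-2), 967 (Dune-2)
Next rejected bid: $963 (not a price — pay-as-bid).
Allocation: Alder 3, Dune 2, Novara 2.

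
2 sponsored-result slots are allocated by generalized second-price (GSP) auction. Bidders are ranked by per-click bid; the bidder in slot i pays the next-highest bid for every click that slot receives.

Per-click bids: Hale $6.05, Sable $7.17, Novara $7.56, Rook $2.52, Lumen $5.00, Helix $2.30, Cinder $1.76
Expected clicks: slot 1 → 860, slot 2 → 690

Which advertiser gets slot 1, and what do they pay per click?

Sorting advertisers: $7.56 (Novara) > $7.17 (Sable) > $6.05 (Hale) > …
Slot 1 goes to the first-ranked bidder, Novara, who pays the next bid down: $7.17/click.

Novara; $7.17 per click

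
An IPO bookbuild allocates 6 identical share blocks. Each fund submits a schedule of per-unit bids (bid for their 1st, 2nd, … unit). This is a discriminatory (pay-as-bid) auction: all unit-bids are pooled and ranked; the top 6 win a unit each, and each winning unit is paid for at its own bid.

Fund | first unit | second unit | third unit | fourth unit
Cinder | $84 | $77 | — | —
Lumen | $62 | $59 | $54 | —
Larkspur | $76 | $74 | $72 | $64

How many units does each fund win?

Merging the schedules and taking the best 6: 84 (Cinder-1), 77 (Cinder-2), 76 (Larkspur-1), 74 (Larkspur-2), 72 (Larkspur-3), 64 (Larkspur-4)
Next rejected bid: $62 (not a price — pay-as-bid).
Allocation: Cinder 2, Larkspur 4.

Cinder 2, Larkspur 4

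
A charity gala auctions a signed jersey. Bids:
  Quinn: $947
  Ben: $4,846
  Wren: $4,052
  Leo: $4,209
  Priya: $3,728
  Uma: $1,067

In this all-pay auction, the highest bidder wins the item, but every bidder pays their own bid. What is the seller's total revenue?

Total revenue: $18,849

Bids in order: 4,846 (Ben) > 4,209 (Leo) > 4,052 (Wren) > 3,728 (Priya) > 1,067 (Uma) > 947 (Quinn)
Every bidder forfeits their bid regardless of winning.
Revenue = 947 + 4,846 + 4,052 + 4,209 + 3,728 + 1,067 = $18,849.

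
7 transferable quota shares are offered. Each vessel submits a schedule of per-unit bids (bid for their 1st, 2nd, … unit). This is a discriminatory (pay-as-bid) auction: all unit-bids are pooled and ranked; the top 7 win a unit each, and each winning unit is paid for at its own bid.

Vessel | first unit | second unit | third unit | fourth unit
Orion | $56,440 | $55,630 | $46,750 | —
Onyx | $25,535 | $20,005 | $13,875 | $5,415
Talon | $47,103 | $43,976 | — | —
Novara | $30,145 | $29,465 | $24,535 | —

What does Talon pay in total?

Talon pays $91,079

Pooled unit-bids ranked (top 7): 56,440 (Orion-1), 55,630 (Orion-2), 47,103 (Talon-1), 46,750 (Orion-3), 43,976 (Talon-2), 30,145 (Novara-1), 29,465 (Novara-2)
Next rejected bid: $25,535 (not a price — pay-as-bid).
Talon's winning unit-bids: 47,103 + 43,976 = $91,079.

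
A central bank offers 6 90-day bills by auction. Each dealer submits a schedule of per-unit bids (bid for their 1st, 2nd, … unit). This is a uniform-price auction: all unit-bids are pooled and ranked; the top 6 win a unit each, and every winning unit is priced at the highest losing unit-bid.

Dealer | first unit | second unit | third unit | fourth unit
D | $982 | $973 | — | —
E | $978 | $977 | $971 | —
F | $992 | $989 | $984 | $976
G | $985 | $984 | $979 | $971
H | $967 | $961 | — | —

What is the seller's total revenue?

Pooled unit-bids ranked (top 6): 992 (F-1), 989 (F-2), 985 (G-1), 984 (F-3), 984 (G-2), 982 (D-1)
First bid not allocated: $979.
Allocation: D 1, F 3, G 2. Every unit priced at $979.
Revenue = 6 × 979 = $5,874.

Total revenue: $5,874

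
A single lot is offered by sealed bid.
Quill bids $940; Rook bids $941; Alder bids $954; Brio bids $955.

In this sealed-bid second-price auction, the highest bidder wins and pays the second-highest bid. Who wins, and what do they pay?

Rule: the highest bidder wins and pays the second-highest bid.
Bids in order: 955 (Brio) > 954 (Alder) > 941 (Rook) > 940 (Quill)
Second-price: Brio pays Alder's bid of $954.

Brio pays $954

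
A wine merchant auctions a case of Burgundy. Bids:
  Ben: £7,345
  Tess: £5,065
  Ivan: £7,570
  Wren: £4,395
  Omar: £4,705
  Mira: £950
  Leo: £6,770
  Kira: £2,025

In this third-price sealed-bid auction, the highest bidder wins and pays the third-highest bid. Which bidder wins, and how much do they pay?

Ivan pays £6,770

Bids in order: 7,570 (Ivan) > 7,345 (Ben) > 6,770 (Leo) > 5,065 (Tess) > 4,705 (Omar) > 4,395 (Wren) > …
Ivan is highest; pays the third-highest bid, £6,770.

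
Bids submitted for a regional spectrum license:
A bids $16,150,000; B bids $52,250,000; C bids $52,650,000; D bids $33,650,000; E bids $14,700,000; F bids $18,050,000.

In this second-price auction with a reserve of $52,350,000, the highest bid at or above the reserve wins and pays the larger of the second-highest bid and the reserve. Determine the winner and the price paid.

C pays $52,350,000

Bids in order: 52,650,000 (C) > 52,250,000 (B) > 33,650,000 (D) > 18,050,000 (F) > 16,150,000 (A) > 14,700,000 (E)
Highest eligible bid: C at $52,650,000.
Second-highest bid $52,250,000 is below the reserve $52,350,000, so the reserve binds → payment $52,350,000.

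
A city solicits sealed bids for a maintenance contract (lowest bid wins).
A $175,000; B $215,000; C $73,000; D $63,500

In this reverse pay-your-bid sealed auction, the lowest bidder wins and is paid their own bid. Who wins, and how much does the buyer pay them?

Bids ranked: 63,500 (D) < 73,000 (C) < 175,000 (A) < 215,000 (B)
D is lowest → is paid own bid, $63,500.

D is paid $63,500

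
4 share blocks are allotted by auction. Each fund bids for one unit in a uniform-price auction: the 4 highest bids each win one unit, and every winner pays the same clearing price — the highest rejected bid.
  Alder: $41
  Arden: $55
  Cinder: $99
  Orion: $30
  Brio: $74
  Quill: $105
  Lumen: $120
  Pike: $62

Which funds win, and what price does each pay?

Lumen, Quill, Cinder, Brio; each pays $62

Ordering the bids: 120 (Lumen), 105 (Quill), 99 (Cinder), 74 (Brio), 62 (Pike), 55 (Arden), …
The 4 highest are Lumen, Quill, Cinder, Brio.
Highest unsuccessful bid: $62 → clearing price.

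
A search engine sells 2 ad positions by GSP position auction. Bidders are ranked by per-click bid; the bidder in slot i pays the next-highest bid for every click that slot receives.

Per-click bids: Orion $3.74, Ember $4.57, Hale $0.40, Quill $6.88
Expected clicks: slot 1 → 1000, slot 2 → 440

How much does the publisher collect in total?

Total revenue: $6215.60

Per-click bids in order: $6.88 (Quill) > $4.57 (Ember) > $3.74 (Orion) > …
Slot 1: Quill pays $4.57 × 1000 = $4570.00
Slot 2: Ember pays $3.74 × 440 = $1645.60
Total = $6215.60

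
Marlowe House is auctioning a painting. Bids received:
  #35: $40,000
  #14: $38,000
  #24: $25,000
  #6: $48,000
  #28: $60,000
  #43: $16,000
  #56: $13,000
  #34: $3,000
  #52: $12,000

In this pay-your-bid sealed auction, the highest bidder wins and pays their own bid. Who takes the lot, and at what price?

#28 pays $60,000

Sorting bids: 60,000 (#28) > 48,000 (#6) > 40,000 (#35) > 38,000 (#14) > 25,000 (#24) > 16,000 (#43) > …
#28 is highest → pays own bid, $60,000.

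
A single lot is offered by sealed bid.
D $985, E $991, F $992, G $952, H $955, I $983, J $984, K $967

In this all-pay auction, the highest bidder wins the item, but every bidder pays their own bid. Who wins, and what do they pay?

F pays $992

Sorting bids: 992 (F) > 991 (E) > 985 (D) > 984 (J) > 983 (I) > 967 (K) > …
F is highest and takes the item; every bidder forfeits their bid.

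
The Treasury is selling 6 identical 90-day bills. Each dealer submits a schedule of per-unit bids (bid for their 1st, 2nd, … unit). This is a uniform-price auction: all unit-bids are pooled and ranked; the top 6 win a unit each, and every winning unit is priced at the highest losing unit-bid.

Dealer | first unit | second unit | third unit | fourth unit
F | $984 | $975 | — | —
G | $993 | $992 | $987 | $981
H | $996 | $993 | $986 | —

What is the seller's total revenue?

Total revenue: $5,904

All unit-bids, highest first — top 6: 996 (H-1), 993 (G-1), 993 (H-2), 992 (G-2), 987 (G-3), 986 (H-3)
The (k+1)-th unit-bid is $984.
Allocation: G 3, H 3. Every unit priced at $984.
Revenue = 6 × 984 = $5,904.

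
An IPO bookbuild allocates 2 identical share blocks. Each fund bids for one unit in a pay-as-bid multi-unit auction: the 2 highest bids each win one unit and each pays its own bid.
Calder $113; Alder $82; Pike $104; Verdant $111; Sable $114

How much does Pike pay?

Sorting: 114 (Sable), 113 (Calder), 111 (Verdant), 104 (Pike), …
The 2 highest are Sable, Calder.
Pike does not win → $0.

Pike pays $0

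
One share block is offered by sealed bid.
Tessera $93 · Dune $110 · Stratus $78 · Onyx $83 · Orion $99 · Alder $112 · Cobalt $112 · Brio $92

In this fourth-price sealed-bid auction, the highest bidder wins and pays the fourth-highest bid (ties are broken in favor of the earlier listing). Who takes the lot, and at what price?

Bids ranked: 112 (Alder) > 112 (Cobalt) > 110 (Dune) > 99 (Orion) > 93 (Tessera) > 92 (Brio) > …
Alder and Cobalt tie at $112; tie-break gives it to Alder.
Alder wins; payment is bid #4 in the ranking = $99.

Alder pays $99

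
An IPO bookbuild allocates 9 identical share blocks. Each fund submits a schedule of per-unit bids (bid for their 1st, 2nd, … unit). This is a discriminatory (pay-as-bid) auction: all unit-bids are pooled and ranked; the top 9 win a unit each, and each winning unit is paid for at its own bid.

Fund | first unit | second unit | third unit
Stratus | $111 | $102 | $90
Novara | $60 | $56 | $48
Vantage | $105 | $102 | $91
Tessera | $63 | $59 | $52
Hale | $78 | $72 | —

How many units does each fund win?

Hale 2, Stratus 3, Tessera 1, Vantage 3

All unit-bids, highest first — top 9: 111 (Stratus-1), 105 (Vantage-1), 102 (Stratus-2), 102 (Vantage-2), 91 (Vantage-3), 90 (Stratus-3), 78 (Hale-1), 72 (Hale-2), 63 (Tessera-1)
Next rejected bid: $60 (not a price — pay-as-bid).
Allocation: Hale 2, Stratus 3, Tessera 1, Vantage 3.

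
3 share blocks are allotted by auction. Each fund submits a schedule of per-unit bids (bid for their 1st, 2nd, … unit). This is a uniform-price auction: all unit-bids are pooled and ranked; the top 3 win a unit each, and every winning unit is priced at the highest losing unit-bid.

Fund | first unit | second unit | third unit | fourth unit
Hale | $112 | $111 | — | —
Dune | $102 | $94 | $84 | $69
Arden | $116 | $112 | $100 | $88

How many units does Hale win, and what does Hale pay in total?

Hale: 1 unit, pays $111

Pooled unit-bids ranked (top 3): 116 (Arden-1), 112 (Hale-1), 112 (Arden-2)
Highest rejected unit-bid = $111.
Hale wins 1 unit(s) at $111 each.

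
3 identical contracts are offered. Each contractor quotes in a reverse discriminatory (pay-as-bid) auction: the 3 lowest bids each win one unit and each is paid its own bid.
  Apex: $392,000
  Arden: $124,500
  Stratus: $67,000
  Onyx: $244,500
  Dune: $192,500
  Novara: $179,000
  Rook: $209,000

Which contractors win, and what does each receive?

Stratus $67,000, Arden $124,500, Novara $179,000

Bids ranked low→high: 67,000 (Stratus), 124,500 (Arden), 179,000 (Novara), 192,500 (Dune), 209,000 (Rook), …
Lowest 3: Stratus, Arden, Novara.
Each winner is paid its own bid: Stratus $67,000, Arden $124,500, Novara $179,000.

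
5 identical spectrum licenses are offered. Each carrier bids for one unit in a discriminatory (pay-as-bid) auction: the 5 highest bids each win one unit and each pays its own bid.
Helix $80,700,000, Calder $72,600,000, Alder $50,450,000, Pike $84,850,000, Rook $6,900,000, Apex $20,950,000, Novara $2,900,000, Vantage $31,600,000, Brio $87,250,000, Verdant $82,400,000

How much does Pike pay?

Sorting: 87,250,000 (Brio), 84,850,000 (Pike), 82,400,000 (Verdant), 80,700,000 (Helix), 72,600,000 (Calder), 50,450,000 (Alder), 31,600,000 (Vantage), …
Top 5: Brio, Pike, Verdant, Helix, Calder.
Pike wins → own bid $84,850,000.

Pike pays $84,850,000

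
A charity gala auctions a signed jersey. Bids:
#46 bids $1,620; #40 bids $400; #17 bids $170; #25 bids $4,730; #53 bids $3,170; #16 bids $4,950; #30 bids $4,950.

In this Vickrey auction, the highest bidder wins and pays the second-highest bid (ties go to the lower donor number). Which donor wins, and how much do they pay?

Bids in order: 4,950 (#16) > 4,950 (#30) > 4,730 (#25) > 3,170 (#53) > 1,620 (#46) > 400 (#40) > …
#16 and #30 tie at $4,950; tie-break gives it to #16.
Second-price: #16 pays #30's bid of $4,950.

#16 pays $4,950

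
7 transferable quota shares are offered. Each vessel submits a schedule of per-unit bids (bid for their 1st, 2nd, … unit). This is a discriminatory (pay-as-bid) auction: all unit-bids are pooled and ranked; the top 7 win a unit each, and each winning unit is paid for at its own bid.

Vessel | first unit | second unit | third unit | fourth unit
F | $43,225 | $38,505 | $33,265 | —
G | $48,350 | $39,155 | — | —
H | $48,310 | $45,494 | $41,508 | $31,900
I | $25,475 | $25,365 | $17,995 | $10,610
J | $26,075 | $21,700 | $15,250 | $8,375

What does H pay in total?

H pays $135,312

All unit-bids, highest first — top 7: 48,350 (G-1), 48,310 (H-1), 45,494 (H-2), 43,225 (F-1), 41,508 (H-3), 39,155 (G-2), 38,505 (F-2)
Next rejected bid: $33,265 (not a price — pay-as-bid).
H's winning unit-bids: 48,310 + 45,494 + 41,508 = $135,312.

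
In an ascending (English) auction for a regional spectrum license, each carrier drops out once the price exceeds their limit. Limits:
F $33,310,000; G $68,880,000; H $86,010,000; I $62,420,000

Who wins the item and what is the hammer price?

Limits ranked: 86,010,000 (H) > 68,880,000 (G) > 62,420,000 (I) > 33,310,000 (F)
Bidding ends when G exits at $68,880,000; H takes it.

H wins at $68,880,000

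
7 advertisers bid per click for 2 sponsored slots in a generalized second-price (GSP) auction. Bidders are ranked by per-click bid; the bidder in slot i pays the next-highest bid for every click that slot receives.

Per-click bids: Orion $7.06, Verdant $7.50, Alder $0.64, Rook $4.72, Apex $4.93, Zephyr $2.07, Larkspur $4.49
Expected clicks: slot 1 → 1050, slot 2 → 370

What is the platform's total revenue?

Ranked by bid: $7.50 (Verdant) > $7.06 (Orion) > $4.93 (Apex) > …
Slot 1: Verdant pays $7.06 × 1050 = $7413.00
Slot 2: Orion pays $4.93 × 370 = $1824.10
Total = $9237.10

Total revenue: $9237.10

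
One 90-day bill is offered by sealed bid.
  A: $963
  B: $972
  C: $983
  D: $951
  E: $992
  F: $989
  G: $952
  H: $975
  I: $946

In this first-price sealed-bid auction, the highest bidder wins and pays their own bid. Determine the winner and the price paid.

Rule: the highest bidder wins and pays their own bid.
Sorting bids: 992 (E) > 989 (F) > 983 (C) > 975 (H) > 972 (B) > 963 (A) > …
E has the highest bid and pays exactly that: $992.

E pays $992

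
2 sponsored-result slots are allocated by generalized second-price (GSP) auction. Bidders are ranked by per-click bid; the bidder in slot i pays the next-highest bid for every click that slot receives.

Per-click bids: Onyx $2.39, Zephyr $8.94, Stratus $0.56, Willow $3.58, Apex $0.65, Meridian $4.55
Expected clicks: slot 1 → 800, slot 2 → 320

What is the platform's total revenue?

Total revenue: $4785.60

Ranked by bid: $8.94 (Zephyr) > $4.55 (Meridian) > $3.58 (Willow) > …
Slot 1: Zephyr pays $4.55 × 800 = $3640.00
Slot 2: Meridian pays $3.58 × 320 = $1145.60
Total = $4785.60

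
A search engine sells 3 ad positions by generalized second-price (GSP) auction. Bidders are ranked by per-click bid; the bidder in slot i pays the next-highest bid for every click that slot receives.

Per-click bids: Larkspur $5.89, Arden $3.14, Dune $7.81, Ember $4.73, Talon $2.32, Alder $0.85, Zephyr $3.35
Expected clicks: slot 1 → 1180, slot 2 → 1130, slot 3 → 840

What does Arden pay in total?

Arden pays $0.00

Per-click bids in order: $7.81 (Dune) > $5.89 (Larkspur) > $4.73 (Ember) > $3.35 (Zephyr) > …
Arden ranks below slot 3 → no slot, pays nothing.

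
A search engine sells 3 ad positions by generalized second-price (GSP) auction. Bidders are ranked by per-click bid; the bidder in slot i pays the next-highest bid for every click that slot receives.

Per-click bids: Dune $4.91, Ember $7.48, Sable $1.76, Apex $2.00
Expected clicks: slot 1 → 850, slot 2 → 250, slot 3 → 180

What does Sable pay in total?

Ranked by bid: $7.48 (Ember) > $4.91 (Dune) > $2.00 (Apex) > $1.76 (Sable)
Sable ranks below slot 3 → no slot, pays nothing.

Sable pays $0.00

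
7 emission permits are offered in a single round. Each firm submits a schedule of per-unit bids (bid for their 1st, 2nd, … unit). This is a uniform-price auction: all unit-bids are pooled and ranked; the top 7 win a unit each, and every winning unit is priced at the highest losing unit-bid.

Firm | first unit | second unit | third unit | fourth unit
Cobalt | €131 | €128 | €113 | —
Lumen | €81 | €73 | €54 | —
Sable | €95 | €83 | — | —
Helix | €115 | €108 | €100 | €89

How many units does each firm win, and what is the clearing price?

All unit-bids, highest first — top 7: 131 (Cobalt-1), 128 (Cobalt-2), 115 (Helix-1), 113 (Cobalt-3), 108 (Helix-2), 100 (Helix-3), 95 (Sable-1)
Highest rejected unit-bid = €89.
Allocation: Cobalt 3, Helix 3, Sable 1.

Cobalt 3, Helix 3, Sable 1; clearing price €89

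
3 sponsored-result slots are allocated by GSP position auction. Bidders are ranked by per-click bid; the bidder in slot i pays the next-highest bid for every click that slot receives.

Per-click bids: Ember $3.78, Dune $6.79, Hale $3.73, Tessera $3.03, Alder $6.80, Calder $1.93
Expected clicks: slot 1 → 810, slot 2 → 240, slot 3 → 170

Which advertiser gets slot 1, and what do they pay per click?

Sorting advertisers: $6.80 (Alder) > $6.79 (Dune) > $3.78 (Ember) > $3.73 (Hale) > …
Slot 1 goes to the first-ranked bidder, Alder, who pays the next bid down: $6.79/click.

Alder; $6.79 per click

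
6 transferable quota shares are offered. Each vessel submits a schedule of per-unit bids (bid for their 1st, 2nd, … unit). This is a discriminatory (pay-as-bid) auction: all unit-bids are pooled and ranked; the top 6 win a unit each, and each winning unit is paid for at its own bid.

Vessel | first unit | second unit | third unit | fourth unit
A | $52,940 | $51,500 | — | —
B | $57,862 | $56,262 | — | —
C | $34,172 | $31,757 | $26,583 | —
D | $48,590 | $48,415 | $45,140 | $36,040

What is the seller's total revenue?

Total revenue: $315,569

Merging the schedules and taking the best 6: 57,862 (B-1), 56,262 (B-2), 52,940 (A-1), 51,500 (A-2), 48,590 (D-1), 48,415 (D-2)
Next rejected bid: $45,140 (not a price — pay-as-bid).
Each winning unit pays its own bid.
Revenue = 57,862 + 56,262 + 52,940 + 51,500 + 48,590 + 48,415 = $315,569.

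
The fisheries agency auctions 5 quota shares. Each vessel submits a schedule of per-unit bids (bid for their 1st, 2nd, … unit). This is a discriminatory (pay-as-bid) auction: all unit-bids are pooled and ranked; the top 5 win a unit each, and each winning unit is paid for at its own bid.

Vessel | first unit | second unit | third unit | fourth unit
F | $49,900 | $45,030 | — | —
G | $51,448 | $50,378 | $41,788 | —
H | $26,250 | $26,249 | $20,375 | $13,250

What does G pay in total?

All unit-bids, highest first — top 5: 51,448 (G-1), 50,378 (G-2), 49,900 (F-1), 45,030 (F-2), 41,788 (G-3)
Next rejected bid: $26,250 (not a price — pay-as-bid).
G's winning unit-bids: 51,448 + 50,378 + 41,788 = $143,614.

G pays $143,614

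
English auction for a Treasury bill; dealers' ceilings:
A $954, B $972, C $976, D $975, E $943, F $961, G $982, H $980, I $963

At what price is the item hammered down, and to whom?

Limits ranked: 982 (G) > 980 (H) > 976 (C) > 975 (D) > 972 (B) > 963 (I) > …
Once the price passes $980, only G is left; the hammer falls at H's limit of $980.

G wins at $980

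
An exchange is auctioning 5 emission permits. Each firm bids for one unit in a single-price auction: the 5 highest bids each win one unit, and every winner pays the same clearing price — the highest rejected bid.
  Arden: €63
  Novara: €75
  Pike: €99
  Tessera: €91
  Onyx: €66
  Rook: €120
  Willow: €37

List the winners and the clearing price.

Ordering the bids: 120 (Rook), 99 (Pike), 91 (Tessera), 75 (Novara), 66 (Onyx), 63 (Arden), 37 (Willow)
The 5 highest are Rook, Pike, Tessera, Novara, Onyx.
Clearing price = highest rejected bid = €63.

Rook, Pike, Tessera, Novara, Onyx; each pays €63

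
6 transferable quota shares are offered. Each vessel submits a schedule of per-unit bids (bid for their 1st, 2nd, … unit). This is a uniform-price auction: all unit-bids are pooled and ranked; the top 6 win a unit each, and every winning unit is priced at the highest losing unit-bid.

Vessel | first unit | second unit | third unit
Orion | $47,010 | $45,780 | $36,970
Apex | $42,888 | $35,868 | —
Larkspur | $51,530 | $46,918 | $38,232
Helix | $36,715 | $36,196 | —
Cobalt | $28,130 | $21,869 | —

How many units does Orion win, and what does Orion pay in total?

All unit-bids, highest first — top 6: 51,530 (Larkspur-1), 47,010 (Orion-1), 46,918 (Larkspur-2), 45,780 (Orion-2), 42,888 (Apex-1), 38,232 (Larkspur-3)
First bid not allocated: $36,970.
Orion wins 2 unit(s) at $36,970 each.

Orion: 2 units, pays $73,940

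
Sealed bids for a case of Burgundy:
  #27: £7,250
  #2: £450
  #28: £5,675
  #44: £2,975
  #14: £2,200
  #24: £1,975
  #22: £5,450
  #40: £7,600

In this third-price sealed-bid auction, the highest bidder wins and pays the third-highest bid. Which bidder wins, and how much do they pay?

#40 pays £5,675

Sorting bids: 7,600 (#40) > 7,250 (#27) > 5,675 (#28) > 5,450 (#22) > 2,975 (#44) > 2,200 (#14) > …
#40 wins; payment is bid #3 in the ranking = £5,675.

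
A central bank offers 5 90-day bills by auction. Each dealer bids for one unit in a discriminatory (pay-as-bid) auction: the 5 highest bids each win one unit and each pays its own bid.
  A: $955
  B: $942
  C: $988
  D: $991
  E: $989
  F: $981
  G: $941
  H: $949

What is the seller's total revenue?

Ordering the bids: 991 (D), 989 (E), 988 (C), 981 (F), 955 (A), 949 (H), 942 (B), …
Top 5: D, E, C, F, A.
Total revenue = 991 + 989 + 988 + 981 + 955 = $4,904.

Total revenue: $4,904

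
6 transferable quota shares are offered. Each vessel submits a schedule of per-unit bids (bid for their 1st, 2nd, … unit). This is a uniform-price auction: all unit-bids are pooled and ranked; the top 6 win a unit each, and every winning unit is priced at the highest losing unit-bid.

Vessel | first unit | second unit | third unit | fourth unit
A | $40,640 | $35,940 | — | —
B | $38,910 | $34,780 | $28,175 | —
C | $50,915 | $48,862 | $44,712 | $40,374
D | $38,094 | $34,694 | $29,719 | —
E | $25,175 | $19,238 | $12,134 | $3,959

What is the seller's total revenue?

Total revenue: $228,564

All unit-bids, highest first — top 6: 50,915 (C-1), 48,862 (C-2), 44,712 (C-3), 40,640 (A-1), 40,374 (C-4), 38,910 (B-1)
First bid not allocated: $38,094.
Allocation: A 1, B 1, C 4. Every unit priced at $38,094.
Revenue = 6 × 38,094 = $228,564.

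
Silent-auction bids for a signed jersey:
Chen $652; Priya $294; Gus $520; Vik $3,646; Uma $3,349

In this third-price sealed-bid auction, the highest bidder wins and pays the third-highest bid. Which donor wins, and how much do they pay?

Vik pays $652

Sorting bids: 3,646 (Vik) > 3,349 (Uma) > 652 (Chen) > 520 (Gus) > 294 (Priya)
Vik is highest; pays the third-highest bid, $652.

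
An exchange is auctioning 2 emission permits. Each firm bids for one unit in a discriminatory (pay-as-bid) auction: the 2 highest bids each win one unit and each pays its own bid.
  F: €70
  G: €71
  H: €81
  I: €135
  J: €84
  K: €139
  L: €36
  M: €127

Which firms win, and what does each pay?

Ordering the bids: 139 (K), 135 (I), 127 (M), 84 (J), …
Winners (2 units): K, I.
Each winner pays its own bid: K €139, I €135.

K €139, I €135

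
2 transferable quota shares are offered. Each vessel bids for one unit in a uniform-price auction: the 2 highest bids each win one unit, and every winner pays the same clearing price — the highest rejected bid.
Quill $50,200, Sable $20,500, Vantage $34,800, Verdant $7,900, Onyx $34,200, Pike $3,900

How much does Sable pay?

Sable pays $0

Bids ranked high→low: 50,200 (Quill), 34,800 (Vantage), 34,200 (Onyx), 20,500 (Sable), …
Top 2: Quill, Vantage.
Clearing price = highest rejected bid = $34,200.
Sable does not win → pays $0.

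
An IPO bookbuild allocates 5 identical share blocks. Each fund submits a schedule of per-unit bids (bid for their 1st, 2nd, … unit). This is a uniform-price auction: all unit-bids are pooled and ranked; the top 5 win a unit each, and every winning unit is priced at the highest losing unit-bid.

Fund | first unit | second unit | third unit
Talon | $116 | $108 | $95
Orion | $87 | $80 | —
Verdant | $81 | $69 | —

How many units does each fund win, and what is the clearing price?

All unit-bids, highest first — top 5: 116 (Talon-1), 108 (Talon-2), 95 (Talon-3), 87 (Orion-1), 81 (Verdant-1)
First bid not allocated: $80.
Allocation: Orion 1, Talon 3, Verdant 1.

Orion 1, Talon 3, Verdant 1; clearing price $80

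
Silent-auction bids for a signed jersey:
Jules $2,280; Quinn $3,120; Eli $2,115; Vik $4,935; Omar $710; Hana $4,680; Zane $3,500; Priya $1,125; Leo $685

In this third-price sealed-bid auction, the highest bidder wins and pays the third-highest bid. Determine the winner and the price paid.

Vik pays $3,500

Bids in order: 4,935 (Vik) > 4,680 (Hana) > 3,500 (Zane) > 3,120 (Quinn) > 2,280 (Jules) > 2,115 (Eli) > …
Vik wins; payment is bid #3 in the ranking = $3,500.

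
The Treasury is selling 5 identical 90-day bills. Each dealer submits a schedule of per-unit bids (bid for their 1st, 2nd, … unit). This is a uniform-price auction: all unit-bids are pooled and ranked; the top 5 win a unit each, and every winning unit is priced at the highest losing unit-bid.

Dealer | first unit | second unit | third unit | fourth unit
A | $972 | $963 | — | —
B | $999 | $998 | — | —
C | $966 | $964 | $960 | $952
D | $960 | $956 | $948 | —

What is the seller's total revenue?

Total revenue: $4,815

Merging the schedules and taking the best 5: 999 (B-1), 998 (B-2), 972 (A-1), 966 (C-1), 964 (C-2)
The (k+1)-th unit-bid is $963.
Allocation: A 1, B 2, C 2. Every unit priced at $963.
Revenue = 5 × 963 = $4,815.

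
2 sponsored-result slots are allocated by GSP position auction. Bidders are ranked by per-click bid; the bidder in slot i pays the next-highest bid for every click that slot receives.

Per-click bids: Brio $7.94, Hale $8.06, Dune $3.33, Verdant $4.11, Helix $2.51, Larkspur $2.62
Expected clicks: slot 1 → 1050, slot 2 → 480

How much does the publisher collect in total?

Sorting advertisers: $8.06 (Hale) > $7.94 (Brio) > $4.11 (Verdant) > …
Slot 1: Hale pays $7.94 × 1050 = $8337.00
Slot 2: Brio pays $4.11 × 480 = $1972.80
Total = $10309.80

Total revenue: $10309.80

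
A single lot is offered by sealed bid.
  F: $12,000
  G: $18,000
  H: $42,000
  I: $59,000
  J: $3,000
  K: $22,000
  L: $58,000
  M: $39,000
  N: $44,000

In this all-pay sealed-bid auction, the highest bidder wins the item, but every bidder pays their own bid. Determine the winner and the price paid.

I pays $59,000

Bids in order: 59,000 (I) > 58,000 (L) > 44,000 (N) > 42,000 (H) > 39,000 (M) > 22,000 (K) > …
I is highest and takes the item; every bidder forfeits their bid.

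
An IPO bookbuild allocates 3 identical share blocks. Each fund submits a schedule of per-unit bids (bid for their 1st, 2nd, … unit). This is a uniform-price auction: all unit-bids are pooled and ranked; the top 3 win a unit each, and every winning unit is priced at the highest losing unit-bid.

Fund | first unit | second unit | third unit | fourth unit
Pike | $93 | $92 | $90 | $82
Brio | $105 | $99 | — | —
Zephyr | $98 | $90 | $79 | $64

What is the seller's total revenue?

Merging the schedules and taking the best 3: 105 (Brio-1), 99 (Brio-2), 98 (Zephyr-1)
The (k+1)-th unit-bid is $93.
Allocation: Brio 2, Zephyr 1. Every unit priced at $93.
Revenue = 3 × 93 = $279.

Total revenue: $279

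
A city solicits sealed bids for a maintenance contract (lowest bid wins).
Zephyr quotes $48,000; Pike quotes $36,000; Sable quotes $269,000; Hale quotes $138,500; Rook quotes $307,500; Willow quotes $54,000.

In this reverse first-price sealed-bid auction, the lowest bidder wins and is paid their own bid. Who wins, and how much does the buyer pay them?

Pike is paid $36,000

Bids in order: 36,000 (Pike) < 48,000 (Zephyr) < 54,000 (Willow) < 138,500 (Hale) < 269,000 (Sable) < 307,500 (Rook)
Pike is lowest → is paid own bid, $36,000.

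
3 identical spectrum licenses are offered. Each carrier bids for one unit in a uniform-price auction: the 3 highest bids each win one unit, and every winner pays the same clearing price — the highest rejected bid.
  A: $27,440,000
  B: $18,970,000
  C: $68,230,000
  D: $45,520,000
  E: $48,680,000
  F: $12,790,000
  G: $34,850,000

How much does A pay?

A pays $0

Ordering the bids: 68,230,000 (C), 48,680,000 (E), 45,520,000 (D), 34,850,000 (G), 27,440,000 (A), …
The 3 highest are C, E, D.
First losing bid is G's $34,850,000, which sets the uniform price.
A does not win → pays $0.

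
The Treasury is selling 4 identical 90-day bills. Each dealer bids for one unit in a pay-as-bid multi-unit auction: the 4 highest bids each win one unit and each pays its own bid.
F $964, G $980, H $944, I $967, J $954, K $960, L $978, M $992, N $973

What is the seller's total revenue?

Ordering the bids: 992 (M), 980 (G), 978 (L), 973 (N), 967 (I), 964 (F), …
Top 4: M, G, L, N.
Total revenue = 992 + 980 + 978 + 973 = $3,923.

Total revenue: $3,923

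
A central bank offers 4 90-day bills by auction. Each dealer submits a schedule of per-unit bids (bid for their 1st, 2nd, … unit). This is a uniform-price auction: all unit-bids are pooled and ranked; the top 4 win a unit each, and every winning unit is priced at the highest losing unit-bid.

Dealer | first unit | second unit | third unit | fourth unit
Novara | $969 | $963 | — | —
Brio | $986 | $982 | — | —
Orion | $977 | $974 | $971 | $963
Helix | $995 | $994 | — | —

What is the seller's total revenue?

Total revenue: $3,908

Pooled unit-bids ranked (top 4): 995 (Helix-1), 994 (Helix-2), 986 (Brio-1), 982 (Brio-2)
The (k+1)-th unit-bid is $977.
Allocation: Brio 2, Helix 2. Every unit priced at $977.
Revenue = 4 × 977 = $3,908.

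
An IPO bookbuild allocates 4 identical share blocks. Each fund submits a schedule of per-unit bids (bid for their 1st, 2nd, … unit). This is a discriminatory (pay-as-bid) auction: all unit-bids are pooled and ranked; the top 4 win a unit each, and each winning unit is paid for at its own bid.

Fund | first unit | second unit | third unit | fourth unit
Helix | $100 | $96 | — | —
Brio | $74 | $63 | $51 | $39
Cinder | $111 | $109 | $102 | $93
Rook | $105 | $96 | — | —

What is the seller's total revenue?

Total revenue: $427

All unit-bids, highest first — top 4: 111 (Cinder-1), 109 (Cinder-2), 105 (Rook-1), 102 (Cinder-3)
Next rejected bid: $100 (not a price — pay-as-bid).
Each winning unit pays its own bid.
Revenue = 111 + 109 + 105 + 102 = $427.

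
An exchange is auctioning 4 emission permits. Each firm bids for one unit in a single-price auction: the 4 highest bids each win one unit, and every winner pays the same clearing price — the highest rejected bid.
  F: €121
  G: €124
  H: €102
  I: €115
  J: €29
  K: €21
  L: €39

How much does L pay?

L pays €0

Bids ranked high→low: 124 (G), 121 (F), 115 (I), 102 (H), 39 (L), 29 (J), …
The 4 highest are G, F, I, H.
Highest unsuccessful bid: €39 → clearing price.
L does not win → pays €0.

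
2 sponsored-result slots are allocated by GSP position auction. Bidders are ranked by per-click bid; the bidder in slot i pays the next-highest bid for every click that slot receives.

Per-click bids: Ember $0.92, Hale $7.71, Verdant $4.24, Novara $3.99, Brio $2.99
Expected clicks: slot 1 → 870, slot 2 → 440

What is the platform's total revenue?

Per-click bids in order: $7.71 (Hale) > $4.24 (Verdant) > $3.99 (Novara) > …
Slot 1: Hale pays $4.24 × 870 = $3688.80
Slot 2: Verdant pays $3.99 × 440 = $1755.60
Total = $5444.40

Total revenue: $5444.40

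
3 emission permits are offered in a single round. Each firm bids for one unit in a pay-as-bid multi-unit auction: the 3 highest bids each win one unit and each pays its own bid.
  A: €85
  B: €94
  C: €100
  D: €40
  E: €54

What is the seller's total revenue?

Total revenue: €279

Ordering the bids: 100 (C), 94 (B), 85 (A), 54 (E), 40 (D)
Winners (3 units): C, B, A.
Total revenue = 100 + 94 + 85 = €279.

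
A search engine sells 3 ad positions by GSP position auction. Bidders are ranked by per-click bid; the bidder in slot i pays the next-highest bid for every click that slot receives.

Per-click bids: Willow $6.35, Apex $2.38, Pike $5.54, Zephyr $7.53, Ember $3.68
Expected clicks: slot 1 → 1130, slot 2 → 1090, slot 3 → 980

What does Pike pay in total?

Pike pays $3606.40

Ranked by bid: $7.53 (Zephyr) > $6.35 (Willow) > $5.54 (Pike) > $3.68 (Ember) > …
Pike holds slot 3 → pays next bid $3.68 × 980 clicks = $3606.40.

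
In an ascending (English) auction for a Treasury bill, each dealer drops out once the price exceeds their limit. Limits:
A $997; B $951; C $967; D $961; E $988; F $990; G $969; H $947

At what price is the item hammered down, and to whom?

Sorting limits: 997 (A) > 990 (F) > 988 (E) > 969 (G) > 967 (C) > 961 (D) > …
F is the last rival to drop out, at $990; A remains and wins at that price.

A wins at $990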